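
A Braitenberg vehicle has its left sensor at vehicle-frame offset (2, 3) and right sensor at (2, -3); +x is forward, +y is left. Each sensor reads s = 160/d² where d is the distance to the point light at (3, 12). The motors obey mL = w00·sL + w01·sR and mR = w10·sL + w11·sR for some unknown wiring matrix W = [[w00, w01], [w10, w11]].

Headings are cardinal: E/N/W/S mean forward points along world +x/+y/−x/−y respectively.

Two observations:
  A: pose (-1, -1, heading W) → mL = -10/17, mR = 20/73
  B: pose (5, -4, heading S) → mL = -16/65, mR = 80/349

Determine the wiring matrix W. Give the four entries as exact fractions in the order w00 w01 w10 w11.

0 -1/2 1/2 0

obs A: pose=(-1,-1,W) → sL=40/73, sR=20/17, mL=-10/17, mR=20/73
obs B: pose=(5,-4,S) → sL=160/349, sR=32/65, mL=-16/65, mR=80/349
sensor matrix S = [[40/73, 20/17], [160/349, 32/65]]; det S = -1517952/5630417
solve [mL_A; mL_B] = S·[w00; w01] and [mR_A; mR_B] = S·[w10; w11]:
  w00 = 0, w01 = -1/2, w10 = 1/2, w11 = 0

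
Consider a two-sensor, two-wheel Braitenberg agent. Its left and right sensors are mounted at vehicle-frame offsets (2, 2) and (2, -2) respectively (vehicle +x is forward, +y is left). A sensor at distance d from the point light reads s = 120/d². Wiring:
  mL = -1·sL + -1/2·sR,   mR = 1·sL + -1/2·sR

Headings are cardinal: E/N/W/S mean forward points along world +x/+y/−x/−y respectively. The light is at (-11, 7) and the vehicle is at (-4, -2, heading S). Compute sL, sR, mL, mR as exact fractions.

60/101 60/73 -7410/7373 1350/7373

left sensor world pos  = (-2, -4); dL² = 202
right sensor world pos = (-6, -4); dR² = 146
sL = 120/202 = 60/101
sR = 120/146 = 60/73
mL = -1·sL + -1/2·sR = -7410/7373
mR = 1·sL + -1/2·sR = 1350/7373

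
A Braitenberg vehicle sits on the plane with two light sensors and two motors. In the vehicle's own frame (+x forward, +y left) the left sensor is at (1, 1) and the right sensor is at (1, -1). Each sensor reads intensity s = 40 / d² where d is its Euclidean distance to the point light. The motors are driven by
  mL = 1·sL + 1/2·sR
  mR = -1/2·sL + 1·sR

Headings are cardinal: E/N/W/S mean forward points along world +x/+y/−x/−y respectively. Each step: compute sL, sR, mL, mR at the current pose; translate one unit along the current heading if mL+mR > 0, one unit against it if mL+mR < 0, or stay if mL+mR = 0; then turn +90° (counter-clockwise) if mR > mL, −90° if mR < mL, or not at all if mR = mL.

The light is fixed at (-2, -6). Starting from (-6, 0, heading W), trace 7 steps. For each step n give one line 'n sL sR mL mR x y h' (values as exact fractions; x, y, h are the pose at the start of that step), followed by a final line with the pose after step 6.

0 4/5 20/37 198/185 26/185 -6 0 W
1 8/17 8/13 172/221 84/221 -7 0 N
2 1/2 10/13 23/26 27/52 -7 1 E
3 8/9 40/61 668/549 116/549 -6 1 S
4 4/5 20/37 198/185 26/185 -6 0 W
5 8/17 8/13 172/221 84/221 -7 0 N
6 1/2 10/13 23/26 27/52 -7 1 E
final -6 1 S

n=0: pose=(-6,0,W); sL=4/5, sR=20/37; mL=198/185, mR=26/185; mL+mR=224/185 → advance +1; mR−mL=-172/185 → turn -1·90°
n=1: pose=(-7,0,N); sL=8/17, sR=8/13; mL=172/221, mR=84/221; mL+mR=256/221 → advance +1; mR−mL=-88/221 → turn -1·90°
n=2: pose=(-7,1,E); sL=1/2, sR=10/13; mL=23/26, mR=27/52; mL+mR=73/52 → advance +1; mR−mL=-19/52 → turn -1·90°
n=3: pose=(-6,1,S); sL=8/9, sR=40/61; mL=668/549, mR=116/549; mL+mR=784/549 → advance +1; mR−mL=-184/183 → turn -1·90°
n=4: pose=(-6,0,W); sL=4/5, sR=20/37; mL=198/185, mR=26/185; mL+mR=224/185 → advance +1; mR−mL=-172/185 → turn -1·90°
n=5: pose=(-7,0,N); sL=8/17, sR=8/13; mL=172/221, mR=84/221; mL+mR=256/221 → advance +1; mR−mL=-88/221 → turn -1·90°
n=6: pose=(-7,1,E); sL=1/2, sR=10/13; mL=23/26, mR=27/52; mL+mR=73/52 → advance +1; mR−mL=-19/52 → turn -1·90°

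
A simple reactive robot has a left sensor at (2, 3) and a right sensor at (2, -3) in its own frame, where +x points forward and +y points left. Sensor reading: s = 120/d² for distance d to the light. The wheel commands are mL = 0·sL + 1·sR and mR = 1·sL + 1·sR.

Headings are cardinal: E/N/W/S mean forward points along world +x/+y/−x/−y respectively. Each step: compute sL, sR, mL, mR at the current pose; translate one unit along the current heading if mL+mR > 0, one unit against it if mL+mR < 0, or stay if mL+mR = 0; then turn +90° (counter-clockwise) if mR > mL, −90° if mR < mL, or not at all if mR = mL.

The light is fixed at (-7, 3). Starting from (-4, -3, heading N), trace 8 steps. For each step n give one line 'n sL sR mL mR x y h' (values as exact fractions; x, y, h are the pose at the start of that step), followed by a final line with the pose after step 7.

n=0: pose=(-4,-3,N); sL=15/2, sR=30/13; mL=30/13, mR=255/26; mL+mR=315/26 → advance +1; mR−mL=15/2 → turn +1·90°
n=1: pose=(-4,-2,W); sL=24/13, sR=24; mL=24, mR=336/13; mL+mR=648/13 → advance +1; mR−mL=24/13 → turn +1·90°
n=2: pose=(-5,-2,S); sL=60/37, sR=12/5; mL=12/5, mR=744/185; mL+mR=1188/185 → advance +1; mR−mL=60/37 → turn +1·90°
n=3: pose=(-5,-3,E); sL=24/5, sR=120/97; mL=120/97, mR=2928/485; mL+mR=3528/485 → advance +1; mR−mL=24/5 → turn +1·90°
n=4: pose=(-4,-3,N); sL=15/2, sR=30/13; mL=30/13, mR=255/26; mL+mR=315/26 → advance +1; mR−mL=15/2 → turn +1·90°
n=5: pose=(-4,-2,W); sL=24/13, sR=24; mL=24, mR=336/13; mL+mR=648/13 → advance +1; mR−mL=24/13 → turn +1·90°
n=6: pose=(-5,-2,S); sL=60/37, sR=12/5; mL=12/5, mR=744/185; mL+mR=1188/185 → advance +1; mR−mL=60/37 → turn +1·90°
n=7: pose=(-5,-3,E); sL=24/5, sR=120/97; mL=120/97, mR=2928/485; mL+mR=3528/485 → advance +1; mR−mL=24/5 → turn +1·90°

0 15/2 30/13 30/13 255/26 -4 -3 N
1 24/13 24 24 336/13 -4 -2 W
2 60/37 12/5 12/5 744/185 -5 -2 S
3 24/5 120/97 120/97 2928/485 -5 -3 E
4 15/2 30/13 30/13 255/26 -4 -3 N
5 24/13 24 24 336/13 -4 -2 W
6 60/37 12/5 12/5 744/185 -5 -2 S
7 24/5 120/97 120/97 2928/485 -5 -3 E
final -4 -3 N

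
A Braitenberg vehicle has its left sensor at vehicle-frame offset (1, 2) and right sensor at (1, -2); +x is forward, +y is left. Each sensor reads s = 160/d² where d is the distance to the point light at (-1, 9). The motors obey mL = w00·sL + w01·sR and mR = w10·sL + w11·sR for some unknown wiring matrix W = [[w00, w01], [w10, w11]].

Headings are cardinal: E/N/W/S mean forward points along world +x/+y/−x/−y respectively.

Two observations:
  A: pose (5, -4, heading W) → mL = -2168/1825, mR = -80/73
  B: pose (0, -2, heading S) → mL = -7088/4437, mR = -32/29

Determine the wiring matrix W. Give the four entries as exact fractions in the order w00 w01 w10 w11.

obs A: pose=(5,-4,W) → sL=16/25, sR=80/73, mL=-2168/1825, mR=-80/73
obs B: pose=(0,-2,S) → sL=160/153, sR=32/29, mL=-7088/4437, mR=-32/29
sensor matrix S = [[16/25, 80/73], [160/153, 32/29]]; det S = -3561472/8097525
solve [mL_A; mL_B] = S·[w00; w01] and [mR_A; mR_B] = S·[w10; w11]:
  w00 = -1, w01 = -1/2, w10 = 0, w11 = -1

-1 -1/2 0 -1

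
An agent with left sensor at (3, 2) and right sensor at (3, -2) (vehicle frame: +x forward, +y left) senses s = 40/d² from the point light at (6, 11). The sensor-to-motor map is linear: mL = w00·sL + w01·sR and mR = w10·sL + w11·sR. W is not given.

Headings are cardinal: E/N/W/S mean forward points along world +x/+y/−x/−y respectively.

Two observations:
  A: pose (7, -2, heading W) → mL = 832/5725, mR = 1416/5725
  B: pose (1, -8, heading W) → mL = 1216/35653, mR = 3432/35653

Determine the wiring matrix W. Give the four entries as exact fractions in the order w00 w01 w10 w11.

obs A: pose=(7,-2,W) → sL=40/229, sR=8/25, mL=832/5725, mR=1416/5725
obs B: pose=(1,-8,W) → sL=8/101, sR=40/353, mL=1216/35653, mR=3432/35653
sensor matrix S = [[40/229, 8/25], [8/101, 40/353]]; det S = -1133568/204113425
solve [mL_A; mL_B] = S·[w00; w01] and [mR_A; mR_B] = S·[w10; w11]:
  w00 = -1, w01 = 1, w10 = 1/2, w11 = 1/2

-1 1 1/2 1/2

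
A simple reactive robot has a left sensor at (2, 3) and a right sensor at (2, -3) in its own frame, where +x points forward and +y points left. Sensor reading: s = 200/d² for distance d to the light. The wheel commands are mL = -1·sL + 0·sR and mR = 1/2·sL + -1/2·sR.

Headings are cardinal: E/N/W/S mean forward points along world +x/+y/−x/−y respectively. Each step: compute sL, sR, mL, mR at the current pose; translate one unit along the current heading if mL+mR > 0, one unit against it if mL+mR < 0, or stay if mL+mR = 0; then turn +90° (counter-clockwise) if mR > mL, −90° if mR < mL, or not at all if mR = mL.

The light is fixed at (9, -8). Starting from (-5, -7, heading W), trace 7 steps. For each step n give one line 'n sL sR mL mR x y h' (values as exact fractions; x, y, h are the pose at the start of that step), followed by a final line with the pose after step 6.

n=0: pose=(-5,-7,W); sL=10/13, sR=25/34; mL=-10/13, mR=15/884; mL+mR=-665/884 → advance -1; mR−mL=695/884 → turn +1·90°
n=1: pose=(-4,-7,S); sL=200/101, sR=200/257; mL=-200/101, mR=15600/25957; mL+mR=-35800/25957 → advance -1; mR−mL=67000/25957 → turn +1·90°
n=2: pose=(-4,-6,E); sL=100/73, sR=100/61; mL=-100/73, mR=-600/4453; mL+mR=-6700/4453 → advance -1; mR−mL=5500/4453 → turn +1·90°
n=3: pose=(-5,-6,N); sL=40/61, sR=200/137; mL=-40/61, mR=-3360/8357; mL+mR=-8840/8357 → advance -1; mR−mL=2120/8357 → turn +1·90°
n=4: pose=(-5,-7,W); sL=10/13, sR=25/34; mL=-10/13, mR=15/884; mL+mR=-665/884 → advance -1; mR−mL=695/884 → turn +1·90°
n=5: pose=(-4,-7,S); sL=200/101, sR=200/257; mL=-200/101, mR=15600/25957; mL+mR=-35800/25957 → advance -1; mR−mL=67000/25957 → turn +1·90°
n=6: pose=(-4,-6,E); sL=100/73, sR=100/61; mL=-100/73, mR=-600/4453; mL+mR=-6700/4453 → advance -1; mR−mL=5500/4453 → turn +1·90°

0 10/13 25/34 -10/13 15/884 -5 -7 W
1 200/101 200/257 -200/101 15600/25957 -4 -7 S
2 100/73 100/61 -100/73 -600/4453 -4 -6 E
3 40/61 200/137 -40/61 -3360/8357 -5 -6 N
4 10/13 25/34 -10/13 15/884 -5 -7 W
5 200/101 200/257 -200/101 15600/25957 -4 -7 S
6 100/73 100/61 -100/73 -600/4453 -4 -6 E
final -5 -6 N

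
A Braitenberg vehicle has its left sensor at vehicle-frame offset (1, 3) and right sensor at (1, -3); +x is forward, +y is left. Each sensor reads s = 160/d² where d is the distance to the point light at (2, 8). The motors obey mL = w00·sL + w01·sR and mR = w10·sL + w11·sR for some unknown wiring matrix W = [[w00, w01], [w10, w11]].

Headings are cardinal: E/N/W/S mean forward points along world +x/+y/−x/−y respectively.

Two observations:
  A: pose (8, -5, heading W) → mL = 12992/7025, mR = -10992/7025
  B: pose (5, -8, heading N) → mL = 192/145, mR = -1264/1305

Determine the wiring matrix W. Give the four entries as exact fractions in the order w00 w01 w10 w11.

obs A: pose=(8,-5,W) → sL=160/281, sR=32/25, mL=12992/7025, mR=-10992/7025
obs B: pose=(5,-8,N) → sL=32/45, sR=160/261, mL=192/145, mR=-1264/1305
sensor matrix S = [[160/281, 32/25], [32/45, 160/261]]; det S = -5144576/9167625
solve [mL_A; mL_B] = S·[w00; w01] and [mR_A; mR_B] = S·[w10; w11]:
  w00 = 1, w01 = 1, w10 = -1/2, w11 = -1

1 1 -1/2 -1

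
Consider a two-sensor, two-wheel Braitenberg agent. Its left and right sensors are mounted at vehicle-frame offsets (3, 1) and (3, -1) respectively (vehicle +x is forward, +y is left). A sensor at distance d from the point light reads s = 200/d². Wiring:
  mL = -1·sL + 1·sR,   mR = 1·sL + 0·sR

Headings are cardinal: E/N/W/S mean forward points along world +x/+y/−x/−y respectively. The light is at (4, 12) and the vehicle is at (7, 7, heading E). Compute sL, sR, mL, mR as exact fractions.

left sensor world pos  = (10, 8); dL² = 52
right sensor world pos = (10, 6); dR² = 72
sL = 200/52 = 50/13
sR = 200/72 = 25/9
mL = -1·sL + 1·sR = -125/117
mR = 1·sL + 0·sR = 50/13

50/13 25/9 -125/117 50/13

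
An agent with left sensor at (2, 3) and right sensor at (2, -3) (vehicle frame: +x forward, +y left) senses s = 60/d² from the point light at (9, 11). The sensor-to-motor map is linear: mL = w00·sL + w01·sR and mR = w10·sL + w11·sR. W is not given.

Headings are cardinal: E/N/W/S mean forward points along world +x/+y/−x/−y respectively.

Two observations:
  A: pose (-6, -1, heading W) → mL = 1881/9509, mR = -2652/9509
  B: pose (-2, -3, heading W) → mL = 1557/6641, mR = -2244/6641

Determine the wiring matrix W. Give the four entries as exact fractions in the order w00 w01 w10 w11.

1 1/2 -1 -1

obs A: pose=(-6,-1,W) → sL=30/257, sR=6/37, mL=1881/9509, mR=-2652/9509
obs B: pose=(-2,-3,W) → sL=30/229, sR=6/29, mL=1557/6641, mR=-2244/6641
sensor matrix S = [[30/257, 6/37], [30/229, 6/29]]; det S = 183600/63149269
solve [mL_A; mL_B] = S·[w00; w01] and [mR_A; mR_B] = S·[w10; w11]:
  w00 = 1, w01 = 1/2, w10 = -1, w11 = -1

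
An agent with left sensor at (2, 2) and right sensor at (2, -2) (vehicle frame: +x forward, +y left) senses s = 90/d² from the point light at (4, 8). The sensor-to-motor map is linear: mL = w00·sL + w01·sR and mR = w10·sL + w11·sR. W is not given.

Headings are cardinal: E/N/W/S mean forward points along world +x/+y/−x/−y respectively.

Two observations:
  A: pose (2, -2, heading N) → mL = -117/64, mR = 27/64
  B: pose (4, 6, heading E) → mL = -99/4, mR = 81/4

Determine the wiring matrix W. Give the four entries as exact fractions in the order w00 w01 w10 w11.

-1 -1/2 1 -1/2

obs A: pose=(2,-2,N) → sL=9/8, sR=45/32, mL=-117/64, mR=27/64
obs B: pose=(4,6,E) → sL=45/2, sR=9/2, mL=-99/4, mR=81/4
sensor matrix S = [[9/8, 45/32], [45/2, 9/2]]; det S = -1701/64
solve [mL_A; mL_B] = S·[w00; w01] and [mR_A; mR_B] = S·[w10; w11]:
  w00 = -1, w01 = -1/2, w10 = 1, w11 = -1/2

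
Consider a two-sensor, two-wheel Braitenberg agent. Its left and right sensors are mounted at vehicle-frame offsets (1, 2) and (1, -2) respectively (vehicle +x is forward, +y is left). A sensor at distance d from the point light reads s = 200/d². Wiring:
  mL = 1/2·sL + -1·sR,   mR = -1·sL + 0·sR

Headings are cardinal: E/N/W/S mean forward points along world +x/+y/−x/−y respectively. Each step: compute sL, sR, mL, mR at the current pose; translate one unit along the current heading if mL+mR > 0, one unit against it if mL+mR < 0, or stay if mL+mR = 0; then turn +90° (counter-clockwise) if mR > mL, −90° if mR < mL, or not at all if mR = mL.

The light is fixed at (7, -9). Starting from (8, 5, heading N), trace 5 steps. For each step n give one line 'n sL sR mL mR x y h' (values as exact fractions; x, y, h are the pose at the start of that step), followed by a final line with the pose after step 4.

n=0: pose=(8,5,N); sL=100/113, sR=100/117; mL=-5450/13221, mR=-100/113; mL+mR=-17150/13221 → advance -1; mR−mL=-6250/13221 → turn -1·90°
n=1: pose=(8,4,E); sL=200/229, sR=8/5; mL=-1332/1145, mR=-200/229; mL+mR=-2332/1145 → advance -1; mR−mL=332/1145 → turn +1·90°
n=2: pose=(7,4,N); sL=1, sR=1; mL=-1/2, mR=-1; mL+mR=-3/2 → advance -1; mR−mL=-1/2 → turn -1·90°
n=3: pose=(7,3,E); sL=200/197, sR=200/101; mL=-29300/19897, mR=-200/197; mL+mR=-49500/19897 → advance -1; mR−mL=9100/19897 → turn +1·90°
n=4: pose=(6,3,N); sL=100/89, sR=20/17; mL=-930/1513, mR=-100/89; mL+mR=-2630/1513 → advance -1; mR−mL=-770/1513 → turn -1·90°

0 100/113 100/117 -5450/13221 -100/113 8 5 N
1 200/229 8/5 -1332/1145 -200/229 8 4 E
2 1 1 -1/2 -1 7 4 N
3 200/197 200/101 -29300/19897 -200/197 7 3 E
4 100/89 20/17 -930/1513 -100/89 6 3 N
final 6 2 E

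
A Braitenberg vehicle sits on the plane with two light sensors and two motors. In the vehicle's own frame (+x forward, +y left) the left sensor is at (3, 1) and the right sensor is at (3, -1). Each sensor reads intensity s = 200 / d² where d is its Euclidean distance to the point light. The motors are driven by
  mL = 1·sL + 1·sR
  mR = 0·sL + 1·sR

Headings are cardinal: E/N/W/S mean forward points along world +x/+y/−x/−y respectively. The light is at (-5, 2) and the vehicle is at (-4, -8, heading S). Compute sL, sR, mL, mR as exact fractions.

left sensor world pos  = (-3, -11); dL² = 173
right sensor world pos = (-5, -11); dR² = 169
sL = 200/173 = 200/173
sR = 200/169 = 200/169
mL = 1·sL + 1·sR = 68400/29237
mR = 0·sL + 1·sR = 200/169

200/173 200/169 68400/29237 200/169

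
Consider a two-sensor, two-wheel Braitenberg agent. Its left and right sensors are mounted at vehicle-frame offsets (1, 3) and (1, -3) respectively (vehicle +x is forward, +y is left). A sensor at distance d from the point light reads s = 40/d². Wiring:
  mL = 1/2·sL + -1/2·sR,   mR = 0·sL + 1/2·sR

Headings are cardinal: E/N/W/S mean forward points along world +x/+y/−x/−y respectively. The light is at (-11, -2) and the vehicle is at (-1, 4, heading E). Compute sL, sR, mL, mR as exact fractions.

20/101 4/13 -72/1313 2/13

left sensor world pos  = (0, 7); dL² = 202
right sensor world pos = (0, 1); dR² = 130
sL = 40/202 = 20/101
sR = 40/130 = 4/13
mL = 1/2·sL + -1/2·sR = -72/1313
mR = 0·sL + 1/2·sR = 2/13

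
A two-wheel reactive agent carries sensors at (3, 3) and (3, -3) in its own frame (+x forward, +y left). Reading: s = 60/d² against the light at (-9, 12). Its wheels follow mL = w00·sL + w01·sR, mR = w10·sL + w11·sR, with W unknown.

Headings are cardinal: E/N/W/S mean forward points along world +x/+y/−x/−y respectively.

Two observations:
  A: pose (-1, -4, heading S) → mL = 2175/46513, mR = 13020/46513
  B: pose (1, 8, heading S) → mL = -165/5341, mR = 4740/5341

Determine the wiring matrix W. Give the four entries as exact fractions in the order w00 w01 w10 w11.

1 -1/2 1 1

obs A: pose=(-1,-4,S) → sL=30/241, sR=30/193, mL=2175/46513, mR=13020/46513
obs B: pose=(1,8,S) → sL=30/109, sR=30/49, mL=-165/5341, mR=4740/5341
sensor matrix S = [[30/241, 30/193], [30/109, 30/49]]; det S = 8305200/248425933
solve [mL_A; mL_B] = S·[w00; w01] and [mR_A; mR_B] = S·[w10; w11]:
  w00 = 1, w01 = -1/2, w10 = 1, w11 = 1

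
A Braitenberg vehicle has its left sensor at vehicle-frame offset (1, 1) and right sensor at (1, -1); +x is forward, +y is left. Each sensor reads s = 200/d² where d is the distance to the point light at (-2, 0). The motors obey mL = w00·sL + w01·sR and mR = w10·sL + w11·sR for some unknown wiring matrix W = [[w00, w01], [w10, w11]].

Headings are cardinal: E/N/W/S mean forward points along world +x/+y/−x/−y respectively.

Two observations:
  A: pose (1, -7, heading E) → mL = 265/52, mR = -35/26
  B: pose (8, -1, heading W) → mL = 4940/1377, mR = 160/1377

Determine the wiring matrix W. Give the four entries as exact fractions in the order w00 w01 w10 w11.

obs A: pose=(1,-7,E) → sL=50/13, sR=5/2, mL=265/52, mR=-35/26
obs B: pose=(8,-1,W) → sL=40/17, sR=200/81, mL=4940/1377, mR=160/1377
sensor matrix S = [[50/13, 5/2], [40/17, 200/81]]; det S = 64700/17901
solve [mL_A; mL_B] = S·[w00; w01] and [mR_A; mR_B] = S·[w10; w11]:
  w00 = 1, w01 = 1/2, w10 = -1, w11 = 1

1 1/2 -1 1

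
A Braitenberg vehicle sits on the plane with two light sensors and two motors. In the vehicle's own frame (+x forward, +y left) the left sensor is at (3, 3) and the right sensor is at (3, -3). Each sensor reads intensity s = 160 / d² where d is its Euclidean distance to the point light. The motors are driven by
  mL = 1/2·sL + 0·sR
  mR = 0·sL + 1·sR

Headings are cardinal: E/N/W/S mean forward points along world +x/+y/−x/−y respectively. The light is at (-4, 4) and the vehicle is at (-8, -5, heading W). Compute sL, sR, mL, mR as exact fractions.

left sensor world pos  = (-11, -8); dL² = 193
right sensor world pos = (-11, -2); dR² = 85
sL = 160/193 = 160/193
sR = 160/85 = 32/17
mL = 1/2·sL + 0·sR = 80/193
mR = 0·sL + 1·sR = 32/17

160/193 32/17 80/193 32/17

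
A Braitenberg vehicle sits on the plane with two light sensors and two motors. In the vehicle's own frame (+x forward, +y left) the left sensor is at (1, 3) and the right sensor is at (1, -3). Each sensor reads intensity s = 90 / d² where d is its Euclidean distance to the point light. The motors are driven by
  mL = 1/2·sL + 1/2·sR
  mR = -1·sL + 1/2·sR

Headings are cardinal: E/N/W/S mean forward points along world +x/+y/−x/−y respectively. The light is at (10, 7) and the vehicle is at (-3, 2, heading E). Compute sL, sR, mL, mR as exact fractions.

45/74 45/104 4005/7696 -3015/7696

left sensor world pos  = (-2, 5); dL² = 148
right sensor world pos = (-2, -1); dR² = 208
sL = 90/148 = 45/74
sR = 90/208 = 45/104
mL = 1/2·sL + 1/2·sR = 4005/7696
mR = -1·sL + 1/2·sR = -3015/7696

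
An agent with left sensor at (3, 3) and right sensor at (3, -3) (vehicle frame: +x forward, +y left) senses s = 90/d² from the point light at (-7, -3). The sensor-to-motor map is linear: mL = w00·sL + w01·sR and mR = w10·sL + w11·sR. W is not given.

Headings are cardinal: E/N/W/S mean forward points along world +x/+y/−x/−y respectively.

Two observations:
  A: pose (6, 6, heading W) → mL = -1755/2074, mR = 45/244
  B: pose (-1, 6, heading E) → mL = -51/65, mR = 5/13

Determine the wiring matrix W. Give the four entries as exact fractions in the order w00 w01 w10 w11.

-1 -1/2 0 1/2

obs A: pose=(6,6,W) → sL=45/68, sR=45/122, mL=-1755/2074, mR=45/244
obs B: pose=(-1,6,E) → sL=2/5, sR=10/13, mL=-51/65, mR=5/13
sensor matrix S = [[45/68, 45/122], [2/5, 10/13]]; det S = 9747/26962
solve [mL_A; mL_B] = S·[w00; w01] and [mR_A; mR_B] = S·[w10; w11]:
  w00 = -1, w01 = -1/2, w10 = 0, w11 = 1/2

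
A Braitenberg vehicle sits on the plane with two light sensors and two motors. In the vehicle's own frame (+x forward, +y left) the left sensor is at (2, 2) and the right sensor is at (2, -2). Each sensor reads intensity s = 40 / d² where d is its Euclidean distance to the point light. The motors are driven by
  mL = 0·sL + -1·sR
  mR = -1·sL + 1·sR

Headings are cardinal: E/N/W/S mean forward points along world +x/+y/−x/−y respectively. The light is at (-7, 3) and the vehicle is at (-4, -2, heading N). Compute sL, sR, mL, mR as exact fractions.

4 20/17 -20/17 -48/17

left sensor world pos  = (-6, 0); dL² = 10
right sensor world pos = (-2, 0); dR² = 34
sL = 40/10 = 4
sR = 40/34 = 20/17
mL = 0·sL + -1·sR = -20/17
mR = -1·sL + 1·sR = -48/17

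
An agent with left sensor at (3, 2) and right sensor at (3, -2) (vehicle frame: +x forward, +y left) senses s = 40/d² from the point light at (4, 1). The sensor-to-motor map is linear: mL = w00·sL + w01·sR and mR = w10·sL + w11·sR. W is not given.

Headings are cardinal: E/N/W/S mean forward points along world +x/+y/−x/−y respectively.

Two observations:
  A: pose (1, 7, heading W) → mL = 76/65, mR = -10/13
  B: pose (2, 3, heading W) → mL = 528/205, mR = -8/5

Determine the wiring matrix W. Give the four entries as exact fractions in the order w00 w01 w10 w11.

obs A: pose=(1,7,W) → sL=10/13, sR=2/5, mL=76/65, mR=-10/13
obs B: pose=(2,3,W) → sL=8/5, sR=40/41, mL=528/205, mR=-8/5
sensor matrix S = [[10/13, 2/5], [8/5, 40/41]]; det S = 1472/13325
solve [mL_A; mL_B] = S·[w00; w01] and [mR_A; mR_B] = S·[w10; w11]:
  w00 = 1, w01 = 1, w10 = -1, w11 = 0

1 1 -1 0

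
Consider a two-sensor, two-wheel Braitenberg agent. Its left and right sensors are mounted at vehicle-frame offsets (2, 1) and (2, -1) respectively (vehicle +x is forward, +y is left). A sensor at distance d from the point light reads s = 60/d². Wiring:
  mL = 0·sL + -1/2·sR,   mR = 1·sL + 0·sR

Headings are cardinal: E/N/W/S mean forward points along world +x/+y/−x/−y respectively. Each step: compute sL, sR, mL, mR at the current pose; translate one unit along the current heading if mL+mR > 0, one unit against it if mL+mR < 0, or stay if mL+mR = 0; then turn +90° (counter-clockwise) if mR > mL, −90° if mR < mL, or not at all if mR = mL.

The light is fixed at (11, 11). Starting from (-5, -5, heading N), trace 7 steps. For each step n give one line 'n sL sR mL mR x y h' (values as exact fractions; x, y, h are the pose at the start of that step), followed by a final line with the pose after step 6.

n=0: pose=(-5,-5,N); sL=12/97, sR=60/421; mL=-30/421, mR=12/97; mL+mR=2142/40837 → advance +1; mR−mL=7962/40837 → turn +1·90°
n=1: pose=(-5,-4,W); sL=3/29, sR=3/26; mL=-3/52, mR=3/29; mL+mR=69/1508 → advance +1; mR−mL=243/1508 → turn +1·90°
n=2: pose=(-6,-4,S); sL=12/109, sR=60/613; mL=-30/613, mR=12/109; mL+mR=4086/66817 → advance +1; mR−mL=10626/66817 → turn +1·90°
n=3: pose=(-6,-5,E); sL=2/15, sR=30/257; mL=-15/257, mR=2/15; mL+mR=289/3855 → advance +1; mR−mL=739/3855 → turn +1·90°
n=4: pose=(-5,-5,N); sL=12/97, sR=60/421; mL=-30/421, mR=12/97; mL+mR=2142/40837 → advance +1; mR−mL=7962/40837 → turn +1·90°
n=5: pose=(-5,-4,W); sL=3/29, sR=3/26; mL=-3/52, mR=3/29; mL+mR=69/1508 → advance +1; mR−mL=243/1508 → turn +1·90°
n=6: pose=(-6,-4,S); sL=12/109, sR=60/613; mL=-30/613, mR=12/109; mL+mR=4086/66817 → advance +1; mR−mL=10626/66817 → turn +1·90°

0 12/97 60/421 -30/421 12/97 -5 -5 N
1 3/29 3/26 -3/52 3/29 -5 -4 W
2 12/109 60/613 -30/613 12/109 -6 -4 S
3 2/15 30/257 -15/257 2/15 -6 -5 E
4 12/97 60/421 -30/421 12/97 -5 -5 N
5 3/29 3/26 -3/52 3/29 -5 -4 W
6 12/109 60/613 -30/613 12/109 -6 -4 S
final -6 -5 E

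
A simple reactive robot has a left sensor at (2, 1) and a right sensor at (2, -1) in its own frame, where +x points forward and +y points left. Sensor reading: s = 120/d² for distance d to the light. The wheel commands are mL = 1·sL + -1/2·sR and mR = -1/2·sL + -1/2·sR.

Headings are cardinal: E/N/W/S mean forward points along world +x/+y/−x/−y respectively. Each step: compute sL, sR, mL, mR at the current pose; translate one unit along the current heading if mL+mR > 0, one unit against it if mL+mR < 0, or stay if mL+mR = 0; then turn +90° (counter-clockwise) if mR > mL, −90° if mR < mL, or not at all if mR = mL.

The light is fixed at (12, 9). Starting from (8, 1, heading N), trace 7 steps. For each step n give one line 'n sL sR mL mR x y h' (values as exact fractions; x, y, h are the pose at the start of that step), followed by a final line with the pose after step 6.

n=0: pose=(8,1,N); sL=120/61, sR=8/3; mL=116/183, mR=-424/183; mL+mR=-308/183 → advance -1; mR−mL=-180/61 → turn -1·90°
n=1: pose=(8,0,E); sL=30/17, sR=15/13; mL=525/442, mR=-645/442; mL+mR=-60/221 → advance -1; mR−mL=-45/17 → turn -1·90°
n=2: pose=(7,0,S); sL=120/137, sR=120/157; mL=10620/21509, mR=-17640/21509; mL+mR=-7020/21509 → advance -1; mR−mL=-180/137 → turn -1·90°
n=3: pose=(7,1,W); sL=12/13, sR=60/49; mL=198/637, mR=-684/637; mL+mR=-486/637 → advance -1; mR−mL=-18/13 → turn -1·90°
n=4: pose=(8,1,N); sL=120/61, sR=8/3; mL=116/183, mR=-424/183; mL+mR=-308/183 → advance -1; mR−mL=-180/61 → turn -1·90°
n=5: pose=(8,0,E); sL=30/17, sR=15/13; mL=525/442, mR=-645/442; mL+mR=-60/221 → advance -1; mR−mL=-45/17 → turn -1·90°
n=6: pose=(7,0,S); sL=120/137, sR=120/157; mL=10620/21509, mR=-17640/21509; mL+mR=-7020/21509 → advance -1; mR−mL=-180/137 → turn -1·90°

0 120/61 8/3 116/183 -424/183 8 1 N
1 30/17 15/13 525/442 -645/442 8 0 E
2 120/137 120/157 10620/21509 -17640/21509 7 0 S
3 12/13 60/49 198/637 -684/637 7 1 W
4 120/61 8/3 116/183 -424/183 8 1 N
5 30/17 15/13 525/442 -645/442 8 0 E
6 120/137 120/157 10620/21509 -17640/21509 7 0 S
final 7 1 W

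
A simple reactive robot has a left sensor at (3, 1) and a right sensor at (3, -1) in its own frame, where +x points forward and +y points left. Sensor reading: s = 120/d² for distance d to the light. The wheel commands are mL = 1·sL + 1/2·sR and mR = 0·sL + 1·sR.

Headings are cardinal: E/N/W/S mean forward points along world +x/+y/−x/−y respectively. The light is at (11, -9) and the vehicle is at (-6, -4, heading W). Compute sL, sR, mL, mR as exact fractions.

15/52 30/109 2415/5668 30/109

left sensor world pos  = (-9, -5); dL² = 416
right sensor world pos = (-9, -3); dR² = 436
sL = 120/416 = 15/52
sR = 120/436 = 30/109
mL = 1·sL + 1/2·sR = 2415/5668
mR = 0·sL + 1·sR = 30/109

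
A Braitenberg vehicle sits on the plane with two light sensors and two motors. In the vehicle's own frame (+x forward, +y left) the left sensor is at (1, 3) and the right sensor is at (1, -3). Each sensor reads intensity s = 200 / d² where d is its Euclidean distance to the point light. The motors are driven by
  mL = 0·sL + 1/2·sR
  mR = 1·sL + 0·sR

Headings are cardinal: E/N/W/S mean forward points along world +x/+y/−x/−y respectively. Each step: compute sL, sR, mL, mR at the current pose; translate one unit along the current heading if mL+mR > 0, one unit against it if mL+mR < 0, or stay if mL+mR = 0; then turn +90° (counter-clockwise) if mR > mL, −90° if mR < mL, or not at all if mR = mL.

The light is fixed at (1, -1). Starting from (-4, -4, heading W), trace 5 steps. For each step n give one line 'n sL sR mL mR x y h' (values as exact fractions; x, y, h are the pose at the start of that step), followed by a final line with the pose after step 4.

n=0: pose=(-4,-4,W); sL=25/9, sR=50/9; mL=25/9, mR=25/9; mL+mR=50/9 → advance +1; mR−mL=0 → turn +0·90°
n=1: pose=(-5,-4,W); sL=40/17, sR=200/49; mL=100/49, mR=40/17; mL+mR=3660/833 → advance +1; mR−mL=260/833 → turn +1·90°
n=2: pose=(-6,-4,S); sL=25/4, sR=50/29; mL=25/29, mR=25/4; mL+mR=825/116 → advance +1; mR−mL=625/116 → turn +1·90°
n=3: pose=(-6,-5,E); sL=200/37, sR=40/17; mL=20/17, mR=200/37; mL+mR=4140/629 → advance +1; mR−mL=2660/629 → turn +1·90°
n=4: pose=(-5,-5,N); sL=20/9, sR=100/9; mL=50/9, mR=20/9; mL+mR=70/9 → advance +1; mR−mL=-10/3 → turn -1·90°

0 25/9 50/9 25/9 25/9 -4 -4 W
1 40/17 200/49 100/49 40/17 -5 -4 W
2 25/4 50/29 25/29 25/4 -6 -4 S
3 200/37 40/17 20/17 200/37 -6 -5 E
4 20/9 100/9 50/9 20/9 -5 -5 N
final -5 -4 E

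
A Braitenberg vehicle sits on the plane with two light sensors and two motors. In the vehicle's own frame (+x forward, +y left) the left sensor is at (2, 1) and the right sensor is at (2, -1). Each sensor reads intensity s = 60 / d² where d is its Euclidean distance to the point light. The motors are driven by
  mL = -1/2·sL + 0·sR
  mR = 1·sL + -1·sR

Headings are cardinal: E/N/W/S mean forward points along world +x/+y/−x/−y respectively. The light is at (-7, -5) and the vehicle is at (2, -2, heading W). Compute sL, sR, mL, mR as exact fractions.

60/53 12/13 -30/53 144/689

left sensor world pos  = (0, -3); dL² = 53
right sensor world pos = (0, -1); dR² = 65
sL = 60/53 = 60/53
sR = 60/65 = 12/13
mL = -1/2·sL + 0·sR = -30/53
mR = 1·sL + -1·sR = 144/689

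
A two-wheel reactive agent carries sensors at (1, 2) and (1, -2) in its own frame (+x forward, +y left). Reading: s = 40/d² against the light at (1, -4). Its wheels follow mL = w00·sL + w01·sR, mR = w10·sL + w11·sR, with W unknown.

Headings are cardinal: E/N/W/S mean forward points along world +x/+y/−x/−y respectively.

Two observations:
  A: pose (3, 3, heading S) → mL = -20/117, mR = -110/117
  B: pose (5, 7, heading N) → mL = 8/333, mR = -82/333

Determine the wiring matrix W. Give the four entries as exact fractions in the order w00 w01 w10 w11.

obs A: pose=(3,3,S) → sL=10/13, sR=10/9, mL=-20/117, mR=-110/117
obs B: pose=(5,7,N) → sL=10/37, sR=2/9, mL=8/333, mR=-82/333
sensor matrix S = [[10/13, 10/9], [10/37, 2/9]]; det S = -560/4329
solve [mL_A; mL_B] = S·[w00; w01] and [mR_A; mR_B] = S·[w10; w11]:
  w00 = 1/2, w01 = -1/2, w10 = -1/2, w11 = -1/2

1/2 -1/2 -1/2 -1/2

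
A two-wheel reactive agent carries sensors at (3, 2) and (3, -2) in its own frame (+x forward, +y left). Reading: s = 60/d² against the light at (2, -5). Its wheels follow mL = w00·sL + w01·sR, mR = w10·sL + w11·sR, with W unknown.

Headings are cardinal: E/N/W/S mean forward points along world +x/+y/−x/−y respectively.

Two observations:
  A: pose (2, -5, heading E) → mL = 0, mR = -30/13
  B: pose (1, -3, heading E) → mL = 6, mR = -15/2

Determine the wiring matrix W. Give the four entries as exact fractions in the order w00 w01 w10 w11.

obs A: pose=(2,-5,E) → sL=60/13, sR=60/13, mL=0, mR=-30/13
obs B: pose=(1,-3,E) → sL=3, sR=15, mL=6, mR=-15/2
sensor matrix S = [[60/13, 60/13], [3, 15]]; det S = 720/13
solve [mL_A; mL_B] = S·[w00; w01] and [mR_A; mR_B] = S·[w10; w11]:
  w00 = -1/2, w01 = 1/2, w10 = 0, w11 = -1/2

-1/2 1/2 0 -1/2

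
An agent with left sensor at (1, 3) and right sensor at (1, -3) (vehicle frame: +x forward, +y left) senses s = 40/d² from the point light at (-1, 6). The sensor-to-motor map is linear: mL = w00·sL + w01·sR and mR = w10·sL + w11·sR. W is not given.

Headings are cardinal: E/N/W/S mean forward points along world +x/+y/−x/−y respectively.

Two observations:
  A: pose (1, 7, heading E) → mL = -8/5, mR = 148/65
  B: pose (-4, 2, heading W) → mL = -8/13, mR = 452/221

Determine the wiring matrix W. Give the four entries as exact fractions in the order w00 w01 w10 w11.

obs A: pose=(1,7,E) → sL=8/5, sR=40/13, mL=-8/5, mR=148/65
obs B: pose=(-4,2,W) → sL=8/13, sR=40/17, mL=-8/13, mR=452/221
sensor matrix S = [[8/5, 40/13], [8/13, 40/17]]; det S = 5376/2873
solve [mL_A; mL_B] = S·[w00; w01] and [mR_A; mR_B] = S·[w10; w11]:
  w00 = -1, w01 = 0, w10 = -1/2, w11 = 1

-1 0 -1/2 1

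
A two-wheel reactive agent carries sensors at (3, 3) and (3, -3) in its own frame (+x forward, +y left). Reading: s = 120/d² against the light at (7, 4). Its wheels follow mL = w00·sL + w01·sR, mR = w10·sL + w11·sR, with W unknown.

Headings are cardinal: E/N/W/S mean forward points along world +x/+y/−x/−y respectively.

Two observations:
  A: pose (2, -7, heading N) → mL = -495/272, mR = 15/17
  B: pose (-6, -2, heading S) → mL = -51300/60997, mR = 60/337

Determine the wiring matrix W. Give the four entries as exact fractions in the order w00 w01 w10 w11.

obs A: pose=(2,-7,N) → sL=15/16, sR=30/17, mL=-495/272, mR=15/17
obs B: pose=(-6,-2,S) → sL=120/181, sR=120/337, mL=-51300/60997, mR=60/337
sensor matrix S = [[15/16, 30/17], [120/181, 120/337]]; det S = -1734075/2073898
solve [mL_A; mL_B] = S·[w00; w01] and [mR_A; mR_B] = S·[w10; w11]:
  w00 = -1, w01 = -1/2, w10 = 0, w11 = 1/2

-1 -1/2 0 1/2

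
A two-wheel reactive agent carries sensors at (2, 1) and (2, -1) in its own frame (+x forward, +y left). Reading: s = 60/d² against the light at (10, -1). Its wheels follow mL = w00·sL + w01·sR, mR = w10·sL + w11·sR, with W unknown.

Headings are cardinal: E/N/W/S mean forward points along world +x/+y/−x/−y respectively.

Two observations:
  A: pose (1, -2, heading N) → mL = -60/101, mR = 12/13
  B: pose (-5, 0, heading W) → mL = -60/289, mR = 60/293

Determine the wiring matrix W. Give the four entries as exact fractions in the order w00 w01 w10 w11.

-1 0 0 1

obs A: pose=(1,-2,N) → sL=60/101, sR=12/13, mL=-60/101, mR=12/13
obs B: pose=(-5,0,W) → sL=60/289, sR=60/293, mL=-60/289, mR=60/293
sensor matrix S = [[60/101, 12/13], [60/289, 60/293]]; det S = -7781760/111180901
solve [mL_A; mL_B] = S·[w00; w01] and [mR_A; mR_B] = S·[w10; w11]:
  w00 = -1, w01 = 0, w10 = 0, w11 = 1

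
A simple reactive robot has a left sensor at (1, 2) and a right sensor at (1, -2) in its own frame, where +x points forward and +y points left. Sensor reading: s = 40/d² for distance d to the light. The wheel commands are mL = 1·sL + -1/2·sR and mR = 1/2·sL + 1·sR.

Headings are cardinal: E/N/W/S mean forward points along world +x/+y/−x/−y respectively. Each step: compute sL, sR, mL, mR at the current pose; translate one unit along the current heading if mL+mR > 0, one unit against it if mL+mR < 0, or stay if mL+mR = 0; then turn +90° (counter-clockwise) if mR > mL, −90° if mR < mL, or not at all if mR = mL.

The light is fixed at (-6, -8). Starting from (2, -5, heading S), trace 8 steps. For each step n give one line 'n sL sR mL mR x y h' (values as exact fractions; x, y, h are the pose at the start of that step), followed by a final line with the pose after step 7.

n=0: pose=(2,-5,S); sL=5/13, sR=1; mL=-3/26, mR=31/26; mL+mR=14/13 → advance +1; mR−mL=17/13 → turn +1·90°
n=1: pose=(2,-6,E); sL=40/97, sR=40/81; mL=1300/7857, mR=5500/7857; mL+mR=6800/7857 → advance +1; mR−mL=1400/2619 → turn +1·90°
n=2: pose=(3,-6,N); sL=20/29, sR=4/13; mL=202/377, mR=246/377; mL+mR=448/377 → advance +1; mR−mL=44/377 → turn +1·90°
n=3: pose=(3,-5,W); sL=8/13, sR=40/89; mL=452/1157, mR=876/1157; mL+mR=1328/1157 → advance +1; mR−mL=424/1157 → turn +1·90°
n=4: pose=(2,-5,S); sL=5/13, sR=1; mL=-3/26, mR=31/26; mL+mR=14/13 → advance +1; mR−mL=17/13 → turn +1·90°
n=5: pose=(2,-6,E); sL=40/97, sR=40/81; mL=1300/7857, mR=5500/7857; mL+mR=6800/7857 → advance +1; mR−mL=1400/2619 → turn +1·90°
n=6: pose=(3,-6,N); sL=20/29, sR=4/13; mL=202/377, mR=246/377; mL+mR=448/377 → advance +1; mR−mL=44/377 → turn +1·90°
n=7: pose=(3,-5,W); sL=8/13, sR=40/89; mL=452/1157, mR=876/1157; mL+mR=1328/1157 → advance +1; mR−mL=424/1157 → turn +1·90°

0 5/13 1 -3/26 31/26 2 -5 S
1 40/97 40/81 1300/7857 5500/7857 2 -6 E
2 20/29 4/13 202/377 246/377 3 -6 N
3 8/13 40/89 452/1157 876/1157 3 -5 W
4 5/13 1 -3/26 31/26 2 -5 S
5 40/97 40/81 1300/7857 5500/7857 2 -6 E
6 20/29 4/13 202/377 246/377 3 -6 N
7 8/13 40/89 452/1157 876/1157 3 -5 W
final 2 -5 S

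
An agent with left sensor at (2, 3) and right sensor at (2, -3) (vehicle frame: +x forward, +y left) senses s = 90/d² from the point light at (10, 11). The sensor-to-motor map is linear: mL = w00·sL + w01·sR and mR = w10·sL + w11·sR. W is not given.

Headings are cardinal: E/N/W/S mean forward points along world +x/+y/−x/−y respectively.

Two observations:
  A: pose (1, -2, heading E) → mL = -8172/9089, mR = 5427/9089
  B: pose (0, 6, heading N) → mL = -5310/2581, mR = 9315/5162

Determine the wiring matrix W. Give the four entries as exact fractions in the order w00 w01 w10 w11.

-1 -1 1/2 1

obs A: pose=(1,-2,E) → sL=90/149, sR=18/61, mL=-8172/9089, mR=5427/9089
obs B: pose=(0,6,N) → sL=45/89, sR=45/29, mL=-5310/2581, mR=9315/5162
sensor matrix S = [[90/149, 18/61], [45/89, 45/29]]; det S = 18487440/23458709
solve [mL_A; mL_B] = S·[w00; w01] and [mR_A; mR_B] = S·[w10; w11]:
  w00 = -1, w01 = -1, w10 = 1/2, w11 = 1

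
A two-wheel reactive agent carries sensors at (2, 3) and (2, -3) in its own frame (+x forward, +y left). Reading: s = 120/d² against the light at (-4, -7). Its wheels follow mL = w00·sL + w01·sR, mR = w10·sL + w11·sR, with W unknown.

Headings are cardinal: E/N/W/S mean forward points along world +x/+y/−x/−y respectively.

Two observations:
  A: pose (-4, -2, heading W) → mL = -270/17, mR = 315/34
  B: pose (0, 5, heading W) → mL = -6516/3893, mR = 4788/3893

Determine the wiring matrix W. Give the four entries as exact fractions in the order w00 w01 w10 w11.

obs A: pose=(-4,-2,W) → sL=15, sR=30/17, mL=-270/17, mR=315/34
obs B: pose=(0,5,W) → sL=24/17, sR=120/229, mL=-6516/3893, mR=4788/3893
sensor matrix S = [[15, 30/17], [24/17, 120/229]]; det S = 355320/66181
solve [mL_A; mL_B] = S·[w00; w01] and [mR_A; mR_B] = S·[w10; w11]:
  w00 = -1, w01 = -1/2, w10 = 1/2, w11 = 1

-1 -1/2 1/2 1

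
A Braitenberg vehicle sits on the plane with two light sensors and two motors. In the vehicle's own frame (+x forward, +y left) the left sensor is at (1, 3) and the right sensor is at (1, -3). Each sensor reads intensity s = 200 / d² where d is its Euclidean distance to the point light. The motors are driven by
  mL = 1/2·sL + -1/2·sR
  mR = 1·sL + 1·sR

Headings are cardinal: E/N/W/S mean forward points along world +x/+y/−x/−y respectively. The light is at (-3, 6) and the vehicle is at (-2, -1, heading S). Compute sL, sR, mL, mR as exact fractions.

left sensor world pos  = (1, -2); dL² = 80
right sensor world pos = (-5, -2); dR² = 68
sL = 200/80 = 5/2
sR = 200/68 = 50/17
mL = 1/2·sL + -1/2·sR = -15/68
mR = 1·sL + 1·sR = 185/34

5/2 50/17 -15/68 185/34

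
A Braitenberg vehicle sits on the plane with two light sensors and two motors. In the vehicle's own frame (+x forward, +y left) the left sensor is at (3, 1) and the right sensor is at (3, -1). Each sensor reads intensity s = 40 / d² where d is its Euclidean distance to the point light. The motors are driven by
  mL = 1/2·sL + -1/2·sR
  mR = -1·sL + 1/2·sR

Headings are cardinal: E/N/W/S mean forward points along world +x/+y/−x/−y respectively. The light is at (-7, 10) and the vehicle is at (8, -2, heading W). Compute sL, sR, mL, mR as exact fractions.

left sensor world pos  = (5, -3); dL² = 313
right sensor world pos = (5, -1); dR² = 265
sL = 40/313 = 40/313
sR = 40/265 = 8/53
mL = 1/2·sL + -1/2·sR = -192/16589
mR = -1·sL + 1/2·sR = -868/16589

40/313 8/53 -192/16589 -868/16589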